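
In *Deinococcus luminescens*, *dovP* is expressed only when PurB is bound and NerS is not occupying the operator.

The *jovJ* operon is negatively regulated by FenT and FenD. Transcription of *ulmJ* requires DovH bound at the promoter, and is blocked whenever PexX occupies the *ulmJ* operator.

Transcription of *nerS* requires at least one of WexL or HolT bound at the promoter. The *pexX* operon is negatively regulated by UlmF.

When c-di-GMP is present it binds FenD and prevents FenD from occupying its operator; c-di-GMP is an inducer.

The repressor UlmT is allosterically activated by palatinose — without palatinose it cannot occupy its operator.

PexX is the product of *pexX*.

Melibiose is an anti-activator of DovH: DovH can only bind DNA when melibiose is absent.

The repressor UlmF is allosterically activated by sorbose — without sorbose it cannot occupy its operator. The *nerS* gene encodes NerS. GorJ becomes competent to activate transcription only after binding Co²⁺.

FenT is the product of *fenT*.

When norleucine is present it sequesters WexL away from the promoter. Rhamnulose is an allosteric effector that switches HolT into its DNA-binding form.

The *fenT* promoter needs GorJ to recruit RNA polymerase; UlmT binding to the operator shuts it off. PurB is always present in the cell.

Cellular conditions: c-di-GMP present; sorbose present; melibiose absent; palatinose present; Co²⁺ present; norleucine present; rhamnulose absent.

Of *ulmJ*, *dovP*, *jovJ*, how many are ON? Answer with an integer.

Sorbose is present, so UlmF is active.
With repressor UlmF bound, *pexX* is not transcribed.
So PexX is not produced.
Melibiose is absent, so DovH is active.
No repressor is bound and DovH is active, so *ulmJ* is transcribed.
→ *ulmJ* is ON.
PurB is produced constitutively and is active.
Norleucine is present, so WexL is inactive.
Rhamnulose is absent, so HolT is inactive.
No activator is available at the *nerS* promoter, so *nerS* is not transcribed.
So NerS is not produced.
No repressor is bound and PurB is active, so *dovP* is transcribed.
→ *dovP* is ON.
Co²⁺ is present, so GorJ is active.
Palatinose is present, so UlmT is active.
With repressor UlmT bound, *fenT* is not transcribed.
So FenT is not produced.
c-di-GMP is present, so FenD is inactive.
With no repressor bound, *jovJ* is transcribed.
→ *jovJ* is ON.
3 of the 3 genes are transcribed.

3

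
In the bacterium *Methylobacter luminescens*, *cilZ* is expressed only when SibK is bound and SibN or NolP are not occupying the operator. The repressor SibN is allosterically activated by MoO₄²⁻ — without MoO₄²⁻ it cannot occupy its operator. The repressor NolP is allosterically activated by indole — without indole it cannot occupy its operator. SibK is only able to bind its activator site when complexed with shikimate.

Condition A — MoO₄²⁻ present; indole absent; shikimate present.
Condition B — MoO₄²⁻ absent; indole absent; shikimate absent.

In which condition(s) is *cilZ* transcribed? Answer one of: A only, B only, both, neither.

neither

Condition A:
MoO₄²⁻ is present, so SibN is active.
Indole is absent, so NolP is inactive.
Shikimate is present, so SibK is active.
With repressor SibN bound, *cilZ* is not transcribed.
→ *cilZ* is OFF in A.
Condition B:
MoO₄²⁻ is absent, so SibN is inactive.
Indole is absent, so NolP is inactive.
Shikimate is absent, so SibK is inactive.
Required activator SibK is absent, so *cilZ* is not transcribed.
→ *cilZ* is OFF in B.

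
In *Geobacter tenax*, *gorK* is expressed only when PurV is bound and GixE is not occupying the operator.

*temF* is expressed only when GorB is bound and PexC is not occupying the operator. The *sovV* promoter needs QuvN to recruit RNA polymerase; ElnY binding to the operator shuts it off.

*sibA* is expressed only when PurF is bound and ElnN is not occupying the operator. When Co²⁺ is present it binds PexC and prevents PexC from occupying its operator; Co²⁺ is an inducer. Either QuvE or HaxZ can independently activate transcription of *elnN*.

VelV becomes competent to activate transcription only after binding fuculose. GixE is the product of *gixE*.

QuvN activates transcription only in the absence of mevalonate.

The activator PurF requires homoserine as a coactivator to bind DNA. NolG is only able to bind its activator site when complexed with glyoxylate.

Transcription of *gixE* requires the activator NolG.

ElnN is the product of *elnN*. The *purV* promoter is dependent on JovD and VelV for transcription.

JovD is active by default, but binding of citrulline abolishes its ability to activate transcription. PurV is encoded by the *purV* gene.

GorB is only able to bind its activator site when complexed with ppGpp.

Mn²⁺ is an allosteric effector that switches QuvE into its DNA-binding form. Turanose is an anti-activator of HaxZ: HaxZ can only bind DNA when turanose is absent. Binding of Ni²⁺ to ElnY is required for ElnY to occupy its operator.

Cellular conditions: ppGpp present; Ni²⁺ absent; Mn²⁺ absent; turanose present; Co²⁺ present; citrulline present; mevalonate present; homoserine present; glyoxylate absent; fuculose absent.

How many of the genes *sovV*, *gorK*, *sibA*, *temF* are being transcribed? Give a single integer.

2

Mevalonate is present, so QuvN is inactive.
Ni²⁺ is absent, so ElnY is inactive.
Required activator QuvN is absent, so *sovV* is not transcribed.
→ *sovV* is OFF.
Citrulline is present, so JovD is inactive.
Fuculose is absent, so VelV is inactive.
Required activator JovD is absent, so *purV* is not transcribed.
So PurV is not produced.
Glyoxylate is absent, so NolG is inactive.
Required activator NolG is absent, so *gixE* is not transcribed.
So GixE is not produced.
Required activator PurV is absent, so *gorK* is not transcribed.
→ *gorK* is OFF.
Mn²⁺ is absent, so QuvE is inactive.
Turanose is present, so HaxZ is inactive.
No activator is available at the *elnN* promoter, so *elnN* is not transcribed.
So ElnN is not produced.
Homoserine is present, so PurF is active.
No repressor is bound and PurF is active, so *sibA* is transcribed.
→ *sibA* is ON.
Co²⁺ is present, so PexC is inactive.
ppGpp is present, so GorB is active.
No repressor is bound and GorB is active, so *temF* is transcribed.
→ *temF* is ON.
2 of the 4 genes are transcribed.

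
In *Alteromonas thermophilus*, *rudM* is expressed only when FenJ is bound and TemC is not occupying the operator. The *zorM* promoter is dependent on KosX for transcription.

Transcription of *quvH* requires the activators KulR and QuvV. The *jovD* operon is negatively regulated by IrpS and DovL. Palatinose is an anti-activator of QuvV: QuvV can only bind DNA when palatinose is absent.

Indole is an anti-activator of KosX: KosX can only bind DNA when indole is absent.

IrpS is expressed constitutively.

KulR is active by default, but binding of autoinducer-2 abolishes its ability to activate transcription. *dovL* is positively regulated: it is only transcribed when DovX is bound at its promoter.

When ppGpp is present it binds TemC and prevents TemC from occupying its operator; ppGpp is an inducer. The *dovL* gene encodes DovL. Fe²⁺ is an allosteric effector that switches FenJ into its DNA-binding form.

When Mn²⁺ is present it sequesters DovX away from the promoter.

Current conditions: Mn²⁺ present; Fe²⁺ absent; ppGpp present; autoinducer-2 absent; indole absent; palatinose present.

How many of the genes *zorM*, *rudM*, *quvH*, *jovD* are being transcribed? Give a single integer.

1

Indole is absent, so KosX is active.
No repressor is bound and KosX is active, so *zorM* is transcribed.
→ *zorM* is ON.
Fe²⁺ is absent, so FenJ is inactive.
ppGpp is present, so TemC is inactive.
Required activator FenJ is absent, so *rudM* is not transcribed.
→ *rudM* is OFF.
Autoinducer-2 is absent, so KulR is active.
Palatinose is present, so QuvV is inactive.
Required activator QuvV is absent, so *quvH* is not transcribed.
→ *quvH* is OFF.
IrpS is produced constitutively and is active.
Mn²⁺ is present, so DovX is inactive.
Required activator DovX is absent, so *dovL* is not transcribed.
So DovL is not produced.
With repressor IrpS bound, *jovD* is not transcribed.
→ *jovD* is OFF.
1 of the 4 genes is transcribed.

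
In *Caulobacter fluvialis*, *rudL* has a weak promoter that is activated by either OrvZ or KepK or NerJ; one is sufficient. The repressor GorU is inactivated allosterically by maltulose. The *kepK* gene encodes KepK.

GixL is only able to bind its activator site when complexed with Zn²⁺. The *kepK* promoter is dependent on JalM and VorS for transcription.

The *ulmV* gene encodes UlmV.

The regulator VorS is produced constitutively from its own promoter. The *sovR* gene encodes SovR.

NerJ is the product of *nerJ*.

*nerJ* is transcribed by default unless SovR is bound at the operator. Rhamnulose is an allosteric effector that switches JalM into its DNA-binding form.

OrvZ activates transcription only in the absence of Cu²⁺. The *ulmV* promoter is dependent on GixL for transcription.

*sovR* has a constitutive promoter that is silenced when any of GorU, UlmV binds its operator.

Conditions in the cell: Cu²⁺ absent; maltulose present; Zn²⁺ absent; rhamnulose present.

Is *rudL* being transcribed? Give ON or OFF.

Cu²⁺ is absent, so OrvZ is active.
Rhamnulose is present, so JalM is active.
VorS is produced constitutively and is active.
No repressor is bound and JalM and VorS are active, so *kepK* is transcribed.
So KepK is produced and active.
Maltulose is present, so GorU is inactive.
Zn²⁺ is absent, so GixL is inactive.
Required activator GixL is absent, so *ulmV* is not transcribed.
So UlmV is not produced.
With no repressor bound, *sovR* is transcribed.
So SovR is produced and active.
With repressor SovR bound, *nerJ* is not transcribed.
So NerJ is not produced.
Activator OrvZ is present, so *rudL* is transcribed.

ON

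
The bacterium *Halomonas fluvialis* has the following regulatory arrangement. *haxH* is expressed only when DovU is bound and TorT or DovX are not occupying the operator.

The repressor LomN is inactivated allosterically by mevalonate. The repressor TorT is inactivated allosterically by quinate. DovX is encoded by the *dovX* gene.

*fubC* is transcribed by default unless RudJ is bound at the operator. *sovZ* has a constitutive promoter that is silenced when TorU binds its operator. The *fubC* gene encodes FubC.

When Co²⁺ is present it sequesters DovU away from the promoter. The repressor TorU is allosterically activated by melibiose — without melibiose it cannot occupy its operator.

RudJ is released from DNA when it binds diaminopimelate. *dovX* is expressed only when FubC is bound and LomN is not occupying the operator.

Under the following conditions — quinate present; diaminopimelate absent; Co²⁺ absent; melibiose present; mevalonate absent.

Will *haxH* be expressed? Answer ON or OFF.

Quinate is present, so TorT is inactive.
Co²⁺ is absent, so DovU is active.
Diaminopimelate is absent, so RudJ is active.
With repressor RudJ bound, *fubC* is not transcribed.
So FubC is not produced.
Mevalonate is absent, so LomN is active.
With repressor LomN bound, *dovX* is not transcribed.
So DovX is not produced.
No repressor is bound and DovU is active, so *haxH* is transcribed.

ON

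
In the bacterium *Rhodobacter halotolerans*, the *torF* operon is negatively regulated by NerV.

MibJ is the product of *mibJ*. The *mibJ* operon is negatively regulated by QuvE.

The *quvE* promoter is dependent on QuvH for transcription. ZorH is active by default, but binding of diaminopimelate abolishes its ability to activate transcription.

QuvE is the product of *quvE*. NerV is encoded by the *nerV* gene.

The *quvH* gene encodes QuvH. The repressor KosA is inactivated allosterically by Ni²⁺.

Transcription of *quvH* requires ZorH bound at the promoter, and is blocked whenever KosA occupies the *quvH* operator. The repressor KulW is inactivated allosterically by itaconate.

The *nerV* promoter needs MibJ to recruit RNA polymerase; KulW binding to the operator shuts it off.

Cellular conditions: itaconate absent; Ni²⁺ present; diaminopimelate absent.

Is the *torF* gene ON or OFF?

Diaminopimelate is absent, so ZorH is active.
Ni²⁺ is present, so KosA is inactive.
No repressor is bound and ZorH is active, so *quvH* is transcribed.
So QuvH is produced and active.
No repressor is bound and QuvH is active, so *quvE* is transcribed.
So QuvE is produced and active.
With repressor QuvE bound, *mibJ* is not transcribed.
So MibJ is not produced.
Itaconate is absent, so KulW is active.
With repressor KulW bound, *nerV* is not transcribed.
So NerV is not produced.
With no repressor bound, *torF* is transcribed.

ON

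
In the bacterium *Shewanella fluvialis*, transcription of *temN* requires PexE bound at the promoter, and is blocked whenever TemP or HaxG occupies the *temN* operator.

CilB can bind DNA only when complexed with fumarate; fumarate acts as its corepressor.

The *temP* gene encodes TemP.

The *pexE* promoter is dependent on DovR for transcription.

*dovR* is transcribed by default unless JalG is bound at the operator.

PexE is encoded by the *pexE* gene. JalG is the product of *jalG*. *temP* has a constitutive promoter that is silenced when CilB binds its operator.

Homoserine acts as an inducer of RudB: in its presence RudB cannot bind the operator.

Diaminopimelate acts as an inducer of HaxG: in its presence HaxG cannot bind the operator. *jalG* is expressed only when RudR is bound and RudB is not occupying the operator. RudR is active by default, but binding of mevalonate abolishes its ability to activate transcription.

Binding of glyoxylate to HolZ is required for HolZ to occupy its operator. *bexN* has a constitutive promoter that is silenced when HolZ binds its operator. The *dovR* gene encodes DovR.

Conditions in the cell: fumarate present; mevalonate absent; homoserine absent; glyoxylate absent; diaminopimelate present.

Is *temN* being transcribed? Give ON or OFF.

ON

Homoserine is absent, so RudB is active.
Mevalonate is absent, so RudR is active.
With repressor RudB bound, *jalG* is not transcribed.
So JalG is not produced.
With no repressor bound, *dovR* is transcribed.
So DovR is produced and active.
No repressor is bound and DovR is active, so *pexE* is transcribed.
So PexE is produced and active.
Fumarate is present, so CilB is active.
With repressor CilB bound, *temP* is not transcribed.
So TemP is not produced.
Diaminopimelate is present, so HaxG is inactive.
No repressor is bound and PexE is active, so *temN* is transcribed.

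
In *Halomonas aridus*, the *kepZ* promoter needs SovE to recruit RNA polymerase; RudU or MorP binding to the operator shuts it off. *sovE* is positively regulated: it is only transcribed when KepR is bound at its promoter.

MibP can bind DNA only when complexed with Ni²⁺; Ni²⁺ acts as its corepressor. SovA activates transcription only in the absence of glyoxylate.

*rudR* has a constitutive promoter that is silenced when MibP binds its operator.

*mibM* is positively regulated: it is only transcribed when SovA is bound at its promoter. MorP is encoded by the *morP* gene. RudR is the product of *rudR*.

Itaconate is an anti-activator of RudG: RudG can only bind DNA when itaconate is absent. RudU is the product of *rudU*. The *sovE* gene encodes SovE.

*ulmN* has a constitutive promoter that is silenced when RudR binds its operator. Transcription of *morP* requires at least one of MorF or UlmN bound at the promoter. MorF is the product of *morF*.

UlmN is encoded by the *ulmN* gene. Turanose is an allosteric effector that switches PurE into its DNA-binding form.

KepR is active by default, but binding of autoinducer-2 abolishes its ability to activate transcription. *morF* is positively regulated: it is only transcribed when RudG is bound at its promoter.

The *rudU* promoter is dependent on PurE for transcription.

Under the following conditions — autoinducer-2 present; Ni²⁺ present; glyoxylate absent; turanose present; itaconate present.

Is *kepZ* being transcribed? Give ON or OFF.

OFF

Autoinducer-2 is present, so KepR is inactive.
Required activator KepR is absent, so *sovE* is not transcribed.
So SovE is not produced.
Turanose is present, so PurE is active.
No repressor is bound and PurE is active, so *rudU* is transcribed.
So RudU is produced and active.
Itaconate is present, so RudG is inactive.
Required activator RudG is absent, so *morF* is not transcribed.
So MorF is not produced.
Ni²⁺ is present, so MibP is active.
With repressor MibP bound, *rudR* is not transcribed.
So RudR is not produced.
With no repressor bound, *ulmN* is transcribed.
So UlmN is produced and active.
Activator UlmN is present, so *morP* is transcribed.
So MorP is produced and active.
With repressor RudU bound, *kepZ* is not transcribed.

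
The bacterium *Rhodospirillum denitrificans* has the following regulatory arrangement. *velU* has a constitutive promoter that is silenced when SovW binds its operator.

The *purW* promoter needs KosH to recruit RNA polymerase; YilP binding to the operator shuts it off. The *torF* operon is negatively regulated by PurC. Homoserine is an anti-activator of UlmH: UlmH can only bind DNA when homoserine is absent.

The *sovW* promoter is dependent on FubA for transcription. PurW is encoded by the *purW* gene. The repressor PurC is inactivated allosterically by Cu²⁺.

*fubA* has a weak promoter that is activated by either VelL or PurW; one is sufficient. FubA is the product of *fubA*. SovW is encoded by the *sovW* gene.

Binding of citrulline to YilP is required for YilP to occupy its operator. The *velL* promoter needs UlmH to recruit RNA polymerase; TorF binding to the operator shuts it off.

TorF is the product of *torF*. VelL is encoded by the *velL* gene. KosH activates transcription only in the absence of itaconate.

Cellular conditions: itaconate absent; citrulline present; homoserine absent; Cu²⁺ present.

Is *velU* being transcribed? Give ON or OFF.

Cu²⁺ is present, so PurC is inactive.
With no repressor bound, *torF* is transcribed.
So TorF is produced and active.
Homoserine is absent, so UlmH is active.
With repressor TorF bound, *velL* is not transcribed.
So VelL is not produced.
Itaconate is absent, so KosH is active.
Citrulline is present, so YilP is active.
With repressor YilP bound, *purW* is not transcribed.
So PurW is not produced.
No activator is available at the *fubA* promoter, so *fubA* is not transcribed.
So FubA is not produced.
Required activator FubA is absent, so *sovW* is not transcribed.
So SovW is not produced.
With no repressor bound, *velU* is transcribed.

ON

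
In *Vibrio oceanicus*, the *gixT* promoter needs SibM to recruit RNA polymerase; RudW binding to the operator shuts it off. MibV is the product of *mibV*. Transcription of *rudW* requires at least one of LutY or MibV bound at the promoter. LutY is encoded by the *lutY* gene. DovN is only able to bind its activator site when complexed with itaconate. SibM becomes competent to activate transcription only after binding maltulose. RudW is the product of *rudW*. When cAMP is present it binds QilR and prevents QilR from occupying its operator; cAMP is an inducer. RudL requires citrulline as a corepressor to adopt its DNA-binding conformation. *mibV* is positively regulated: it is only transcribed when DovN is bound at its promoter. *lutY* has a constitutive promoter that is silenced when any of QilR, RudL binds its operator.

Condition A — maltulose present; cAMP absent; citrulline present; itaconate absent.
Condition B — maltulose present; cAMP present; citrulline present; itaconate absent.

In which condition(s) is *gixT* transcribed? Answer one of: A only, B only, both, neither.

Condition A:
Maltulose is present, so SibM is active.
cAMP is absent, so QilR is active.
Citrulline is present, so RudL is active.
With repressor QilR bound, *lutY* is not transcribed.
So LutY is not produced.
Itaconate is absent, so DovN is inactive.
Required activator DovN is absent, so *mibV* is not transcribed.
So MibV is not produced.
No activator is available at the *rudW* promoter, so *rudW* is not transcribed.
So RudW is not produced.
No repressor is bound and SibM is active, so *gixT* is transcribed.
→ *gixT* is ON in A.
Condition B:
Maltulose is present, so SibM is active.
cAMP is present, so QilR is inactive.
Citrulline is present, so RudL is active.
With repressor RudL bound, *lutY* is not transcribed.
So LutY is not produced.
Itaconate is absent, so DovN is inactive.
Required activator DovN is absent, so *mibV* is not transcribed.
So MibV is not produced.
No activator is available at the *rudW* promoter, so *rudW* is not transcribed.
So RudW is not produced.
No repressor is bound and SibM is active, so *gixT* is transcribed.
→ *gixT* is ON in B.

both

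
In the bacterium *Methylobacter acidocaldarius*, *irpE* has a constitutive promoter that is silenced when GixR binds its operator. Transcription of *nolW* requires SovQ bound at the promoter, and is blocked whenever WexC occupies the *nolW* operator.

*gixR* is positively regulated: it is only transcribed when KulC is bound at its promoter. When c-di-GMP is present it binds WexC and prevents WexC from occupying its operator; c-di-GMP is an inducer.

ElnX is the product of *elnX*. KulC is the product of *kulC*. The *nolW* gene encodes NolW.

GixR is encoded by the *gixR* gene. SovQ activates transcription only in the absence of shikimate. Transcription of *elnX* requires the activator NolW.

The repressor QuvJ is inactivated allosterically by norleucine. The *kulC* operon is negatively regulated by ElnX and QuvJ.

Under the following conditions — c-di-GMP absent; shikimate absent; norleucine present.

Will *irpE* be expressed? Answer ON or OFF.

OFF

Shikimate is absent, so SovQ is active.
c-di-GMP is absent, so WexC is active.
With repressor WexC bound, *nolW* is not transcribed.
So NolW is not produced.
Required activator NolW is absent, so *elnX* is not transcribed.
So ElnX is not produced.
Norleucine is present, so QuvJ is inactive.
With no repressor bound, *kulC* is transcribed.
So KulC is produced and active.
No repressor is bound and KulC is active, so *gixR* is transcribed.
So GixR is produced and active.
With repressor GixR bound, *irpE* is not transcribed.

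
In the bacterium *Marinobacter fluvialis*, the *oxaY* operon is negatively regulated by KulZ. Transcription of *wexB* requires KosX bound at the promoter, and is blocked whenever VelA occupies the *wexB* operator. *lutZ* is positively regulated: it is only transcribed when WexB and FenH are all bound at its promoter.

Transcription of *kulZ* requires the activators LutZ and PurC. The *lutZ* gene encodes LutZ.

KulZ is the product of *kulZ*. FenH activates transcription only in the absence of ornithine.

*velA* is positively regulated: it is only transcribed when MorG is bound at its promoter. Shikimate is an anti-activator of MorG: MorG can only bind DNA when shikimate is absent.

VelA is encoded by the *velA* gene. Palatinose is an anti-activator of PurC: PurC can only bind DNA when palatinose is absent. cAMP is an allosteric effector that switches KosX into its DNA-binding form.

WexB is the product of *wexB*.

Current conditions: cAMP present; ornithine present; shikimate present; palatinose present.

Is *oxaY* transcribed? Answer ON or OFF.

Shikimate is present, so MorG is inactive.
Required activator MorG is absent, so *velA* is not transcribed.
So VelA is not produced.
cAMP is present, so KosX is active.
No repressor is bound and KosX is active, so *wexB* is transcribed.
So WexB is produced and active.
Ornithine is present, so FenH is inactive.
Required activator FenH is absent, so *lutZ* is not transcribed.
So LutZ is not produced.
Palatinose is present, so PurC is inactive.
Required activator LutZ is absent, so *kulZ* is not transcribed.
So KulZ is not produced.
With no repressor bound, *oxaY* is transcribed.

ON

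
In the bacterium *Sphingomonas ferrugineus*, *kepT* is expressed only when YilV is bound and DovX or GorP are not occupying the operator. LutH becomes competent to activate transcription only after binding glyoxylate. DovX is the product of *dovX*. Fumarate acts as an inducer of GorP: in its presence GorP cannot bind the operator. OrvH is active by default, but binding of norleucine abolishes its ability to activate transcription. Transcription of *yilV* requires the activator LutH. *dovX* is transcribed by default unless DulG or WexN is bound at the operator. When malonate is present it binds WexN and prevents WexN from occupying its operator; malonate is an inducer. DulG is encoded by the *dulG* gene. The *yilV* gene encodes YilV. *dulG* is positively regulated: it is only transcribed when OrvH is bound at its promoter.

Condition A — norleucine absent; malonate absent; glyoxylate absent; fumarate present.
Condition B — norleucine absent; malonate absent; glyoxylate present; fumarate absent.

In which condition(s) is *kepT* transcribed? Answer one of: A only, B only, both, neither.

neither

Condition A:
Norleucine is absent, so OrvH is active.
No repressor is bound and OrvH is active, so *dulG* is transcribed.
So DulG is produced and active.
Malonate is absent, so WexN is active.
With repressor DulG bound, *dovX* is not transcribed.
So DovX is not produced.
Glyoxylate is absent, so LutH is inactive.
Required activator LutH is absent, so *yilV* is not transcribed.
So YilV is not produced.
Fumarate is present, so GorP is inactive.
Required activator YilV is absent, so *kepT* is not transcribed.
→ *kepT* is OFF in A.
Condition B:
Norleucine is absent, so OrvH is active.
No repressor is bound and OrvH is active, so *dulG* is transcribed.
So DulG is produced and active.
Malonate is absent, so WexN is active.
With repressor DulG bound, *dovX* is not transcribed.
So DovX is not produced.
Glyoxylate is present, so LutH is active.
No repressor is bound and LutH is active, so *yilV* is transcribed.
So YilV is produced and active.
Fumarate is absent, so GorP is active.
With repressor GorP bound, *kepT* is not transcribed.
→ *kepT* is OFF in B.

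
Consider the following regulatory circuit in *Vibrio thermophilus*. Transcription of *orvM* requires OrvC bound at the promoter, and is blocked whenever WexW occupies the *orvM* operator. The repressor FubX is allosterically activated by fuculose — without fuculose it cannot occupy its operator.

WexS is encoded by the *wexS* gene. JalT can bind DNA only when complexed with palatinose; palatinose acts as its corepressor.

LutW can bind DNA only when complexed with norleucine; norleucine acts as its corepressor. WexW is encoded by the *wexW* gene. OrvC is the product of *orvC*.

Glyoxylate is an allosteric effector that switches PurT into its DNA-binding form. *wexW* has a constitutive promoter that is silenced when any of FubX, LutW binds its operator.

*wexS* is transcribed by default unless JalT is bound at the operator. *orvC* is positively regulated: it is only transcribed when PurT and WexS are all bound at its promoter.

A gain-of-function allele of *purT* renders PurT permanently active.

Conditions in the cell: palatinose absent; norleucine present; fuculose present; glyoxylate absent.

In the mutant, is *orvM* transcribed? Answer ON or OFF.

PurT is constitutively active in this strain.
Palatinose is absent, so JalT is inactive.
With no repressor bound, *wexS* is transcribed.
So WexS is produced and active.
No repressor is bound and PurT and WexS are active, so *orvC* is transcribed.
So OrvC is produced and active.
Fuculose is present, so FubX is active.
Norleucine is present, so LutW is active.
With repressor FubX bound, *wexW* is not transcribed.
So WexW is not produced.
No repressor is bound and OrvC is active, so *orvM* is transcribed.

ON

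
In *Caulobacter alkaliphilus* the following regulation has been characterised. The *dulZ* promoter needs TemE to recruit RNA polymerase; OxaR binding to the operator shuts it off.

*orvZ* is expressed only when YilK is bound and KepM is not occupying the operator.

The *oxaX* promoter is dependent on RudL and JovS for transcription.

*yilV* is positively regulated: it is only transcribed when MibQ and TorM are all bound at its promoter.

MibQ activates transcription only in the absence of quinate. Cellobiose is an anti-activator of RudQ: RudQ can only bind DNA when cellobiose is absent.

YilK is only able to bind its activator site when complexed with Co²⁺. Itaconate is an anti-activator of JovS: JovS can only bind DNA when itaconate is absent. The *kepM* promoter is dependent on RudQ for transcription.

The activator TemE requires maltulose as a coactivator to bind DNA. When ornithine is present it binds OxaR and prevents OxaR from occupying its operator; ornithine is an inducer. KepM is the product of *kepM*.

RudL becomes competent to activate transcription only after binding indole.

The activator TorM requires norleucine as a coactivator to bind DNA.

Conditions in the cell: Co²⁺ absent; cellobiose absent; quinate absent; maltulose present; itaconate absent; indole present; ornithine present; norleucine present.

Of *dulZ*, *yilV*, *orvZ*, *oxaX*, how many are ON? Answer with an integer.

3

Maltulose is present, so TemE is active.
Ornithine is present, so OxaR is inactive.
No repressor is bound and TemE is active, so *dulZ* is transcribed.
→ *dulZ* is ON.
Quinate is absent, so MibQ is active.
Norleucine is present, so TorM is active.
No repressor is bound and MibQ and TorM are active, so *yilV* is transcribed.
→ *yilV* is ON.
Co²⁺ is absent, so YilK is inactive.
Cellobiose is absent, so RudQ is active.
No repressor is bound and RudQ is active, so *kepM* is transcribed.
So KepM is produced and active.
With repressor KepM bound, *orvZ* is not transcribed.
→ *orvZ* is OFF.
Indole is present, so RudL is active.
Itaconate is absent, so JovS is active.
No repressor is bound and RudL and JovS are active, so *oxaX* is transcribed.
→ *oxaX* is ON.
3 of the 4 genes are transcribed.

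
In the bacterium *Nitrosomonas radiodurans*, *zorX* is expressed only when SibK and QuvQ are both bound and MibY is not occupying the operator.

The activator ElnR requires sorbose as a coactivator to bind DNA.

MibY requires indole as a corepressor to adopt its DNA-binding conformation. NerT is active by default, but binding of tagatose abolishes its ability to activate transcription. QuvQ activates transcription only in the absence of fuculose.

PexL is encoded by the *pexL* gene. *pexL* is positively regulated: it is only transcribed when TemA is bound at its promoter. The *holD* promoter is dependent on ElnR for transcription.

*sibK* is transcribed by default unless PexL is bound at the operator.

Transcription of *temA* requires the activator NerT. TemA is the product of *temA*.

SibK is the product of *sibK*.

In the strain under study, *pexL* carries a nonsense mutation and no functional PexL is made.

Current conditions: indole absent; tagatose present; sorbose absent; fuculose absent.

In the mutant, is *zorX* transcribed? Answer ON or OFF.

ON

PexL is non-functional in this strain, so it has no effect.
With no repressor bound, *sibK* is transcribed.
So SibK is produced and active.
Fuculose is absent, so QuvQ is active.
Indole is absent, so MibY is inactive.
No repressor is bound and SibK and QuvQ are active, so *zorX* is transcribed.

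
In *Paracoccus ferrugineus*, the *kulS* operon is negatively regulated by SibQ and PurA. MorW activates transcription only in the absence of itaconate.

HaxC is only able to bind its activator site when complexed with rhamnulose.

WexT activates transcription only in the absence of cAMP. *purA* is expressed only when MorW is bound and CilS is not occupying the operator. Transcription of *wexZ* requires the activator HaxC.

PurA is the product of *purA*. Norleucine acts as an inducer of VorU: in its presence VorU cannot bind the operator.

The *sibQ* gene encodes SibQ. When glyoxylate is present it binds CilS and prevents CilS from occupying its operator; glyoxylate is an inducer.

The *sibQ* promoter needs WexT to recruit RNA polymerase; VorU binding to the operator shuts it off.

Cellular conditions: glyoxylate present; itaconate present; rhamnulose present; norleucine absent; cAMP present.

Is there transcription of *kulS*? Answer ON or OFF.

cAMP is present, so WexT is inactive.
Norleucine is absent, so VorU is active.
With repressor VorU bound, *sibQ* is not transcribed.
So SibQ is not produced.
Glyoxylate is present, so CilS is inactive.
Itaconate is present, so MorW is inactive.
Required activator MorW is absent, so *purA* is not transcribed.
So PurA is not produced.
With no repressor bound, *kulS* is transcribed.

ON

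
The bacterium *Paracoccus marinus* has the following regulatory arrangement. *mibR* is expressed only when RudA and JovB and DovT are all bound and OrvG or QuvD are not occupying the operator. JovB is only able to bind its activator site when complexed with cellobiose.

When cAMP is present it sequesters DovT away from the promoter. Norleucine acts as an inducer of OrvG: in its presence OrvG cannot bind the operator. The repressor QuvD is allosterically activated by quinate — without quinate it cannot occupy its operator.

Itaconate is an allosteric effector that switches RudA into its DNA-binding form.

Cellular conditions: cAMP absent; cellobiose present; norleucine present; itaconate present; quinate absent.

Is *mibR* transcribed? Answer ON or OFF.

ON

Itaconate is present, so RudA is active.
Cellobiose is present, so JovB is active.
Norleucine is present, so OrvG is inactive.
cAMP is absent, so DovT is active.
Quinate is absent, so QuvD is inactive.
No repressor is bound and RudA and JovB and DovT are active, so *mibR* is transcribed.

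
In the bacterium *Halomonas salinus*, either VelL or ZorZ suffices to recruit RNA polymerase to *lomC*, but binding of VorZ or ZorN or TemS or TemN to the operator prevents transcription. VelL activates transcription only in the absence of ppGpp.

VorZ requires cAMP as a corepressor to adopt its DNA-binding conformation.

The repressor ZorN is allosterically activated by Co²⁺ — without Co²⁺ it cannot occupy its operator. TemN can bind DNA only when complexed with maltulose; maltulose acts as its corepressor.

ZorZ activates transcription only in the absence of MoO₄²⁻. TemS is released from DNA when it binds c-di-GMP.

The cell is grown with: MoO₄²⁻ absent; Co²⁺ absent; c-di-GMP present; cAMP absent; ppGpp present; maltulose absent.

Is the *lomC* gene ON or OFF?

ppGpp is present, so VelL is inactive.
cAMP is absent, so VorZ is inactive.
MoO₄²⁻ is absent, so ZorZ is active.
Co²⁺ is absent, so ZorN is inactive.
c-di-GMP is present, so TemS is inactive.
Maltulose is absent, so TemN is inactive.
Activator ZorZ is present, so *lomC* is transcribed.

ON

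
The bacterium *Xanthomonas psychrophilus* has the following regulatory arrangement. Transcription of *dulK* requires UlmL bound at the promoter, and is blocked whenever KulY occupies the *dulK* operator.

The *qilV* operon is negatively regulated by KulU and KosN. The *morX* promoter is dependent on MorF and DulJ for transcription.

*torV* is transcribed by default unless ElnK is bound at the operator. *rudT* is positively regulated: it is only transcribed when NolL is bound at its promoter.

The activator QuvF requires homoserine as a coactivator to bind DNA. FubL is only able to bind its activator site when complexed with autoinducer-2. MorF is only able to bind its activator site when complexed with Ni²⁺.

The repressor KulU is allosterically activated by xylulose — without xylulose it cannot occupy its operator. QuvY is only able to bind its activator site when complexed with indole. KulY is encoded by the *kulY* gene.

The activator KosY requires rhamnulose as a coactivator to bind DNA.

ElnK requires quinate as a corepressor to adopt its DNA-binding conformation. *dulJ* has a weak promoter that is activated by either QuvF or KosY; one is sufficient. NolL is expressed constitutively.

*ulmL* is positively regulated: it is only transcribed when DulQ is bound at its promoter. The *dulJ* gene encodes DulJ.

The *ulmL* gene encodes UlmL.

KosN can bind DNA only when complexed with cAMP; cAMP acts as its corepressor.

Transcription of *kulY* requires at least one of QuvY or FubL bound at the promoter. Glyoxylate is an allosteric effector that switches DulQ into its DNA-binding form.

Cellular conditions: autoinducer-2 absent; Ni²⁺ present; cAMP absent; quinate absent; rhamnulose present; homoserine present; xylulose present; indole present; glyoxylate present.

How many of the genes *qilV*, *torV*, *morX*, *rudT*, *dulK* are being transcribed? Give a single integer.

3

Xylulose is present, so KulU is active.
cAMP is absent, so KosN is inactive.
With repressor KulU bound, *qilV* is not transcribed.
→ *qilV* is OFF.
Quinate is absent, so ElnK is inactive.
With no repressor bound, *torV* is transcribed.
→ *torV* is ON.
Ni²⁺ is present, so MorF is active.
Homoserine is present, so QuvF is active.
Rhamnulose is present, so KosY is active.
Activator QuvF is present, so *dulJ* is transcribed.
So DulJ is produced and active.
No repressor is bound and MorF and DulJ are active, so *morX* is transcribed.
→ *morX* is ON.
NolL is produced constitutively and is active.
No repressor is bound and NolL is active, so *rudT* is transcribed.
→ *rudT* is ON.
Indole is present, so QuvY is active.
Autoinducer-2 is absent, so FubL is inactive.
Activator QuvY is present, so *kulY* is transcribed.
So KulY is produced and active.
Glyoxylate is present, so DulQ is active.
No repressor is bound and DulQ is active, so *ulmL* is transcribed.
So UlmL is produced and active.
With repressor KulY bound, *dulK* is not transcribed.
→ *dulK* is OFF.
3 of the 5 genes are transcribed.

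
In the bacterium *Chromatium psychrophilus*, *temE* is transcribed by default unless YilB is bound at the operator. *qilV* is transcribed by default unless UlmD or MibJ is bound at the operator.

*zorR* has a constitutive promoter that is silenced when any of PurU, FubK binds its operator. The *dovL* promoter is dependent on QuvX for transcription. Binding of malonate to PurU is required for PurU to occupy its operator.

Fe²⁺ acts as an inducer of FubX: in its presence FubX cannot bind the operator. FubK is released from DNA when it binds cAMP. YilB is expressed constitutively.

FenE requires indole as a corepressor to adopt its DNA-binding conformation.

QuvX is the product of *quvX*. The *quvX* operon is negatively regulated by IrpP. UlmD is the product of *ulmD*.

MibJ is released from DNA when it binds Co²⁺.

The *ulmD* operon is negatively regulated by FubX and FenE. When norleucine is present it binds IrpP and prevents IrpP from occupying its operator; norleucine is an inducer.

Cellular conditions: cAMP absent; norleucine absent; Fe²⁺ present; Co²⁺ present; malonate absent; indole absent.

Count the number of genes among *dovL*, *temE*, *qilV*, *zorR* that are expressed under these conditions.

0

Norleucine is absent, so IrpP is active.
With repressor IrpP bound, *quvX* is not transcribed.
So QuvX is not produced.
Required activator QuvX is absent, so *dovL* is not transcribed.
→ *dovL* is OFF.
YilB is produced constitutively and is active.
With repressor YilB bound, *temE* is not transcribed.
→ *temE* is OFF.
Fe²⁺ is present, so FubX is inactive.
Indole is absent, so FenE is inactive.
With no repressor bound, *ulmD* is transcribed.
So UlmD is produced and active.
Co²⁺ is present, so MibJ is inactive.
With repressor UlmD bound, *qilV* is not transcribed.
→ *qilV* is OFF.
Malonate is absent, so PurU is inactive.
cAMP is absent, so FubK is active.
With repressor FubK bound, *zorR* is not transcribed.
→ *zorR* is OFF.
0 of the 4 genes are transcribed.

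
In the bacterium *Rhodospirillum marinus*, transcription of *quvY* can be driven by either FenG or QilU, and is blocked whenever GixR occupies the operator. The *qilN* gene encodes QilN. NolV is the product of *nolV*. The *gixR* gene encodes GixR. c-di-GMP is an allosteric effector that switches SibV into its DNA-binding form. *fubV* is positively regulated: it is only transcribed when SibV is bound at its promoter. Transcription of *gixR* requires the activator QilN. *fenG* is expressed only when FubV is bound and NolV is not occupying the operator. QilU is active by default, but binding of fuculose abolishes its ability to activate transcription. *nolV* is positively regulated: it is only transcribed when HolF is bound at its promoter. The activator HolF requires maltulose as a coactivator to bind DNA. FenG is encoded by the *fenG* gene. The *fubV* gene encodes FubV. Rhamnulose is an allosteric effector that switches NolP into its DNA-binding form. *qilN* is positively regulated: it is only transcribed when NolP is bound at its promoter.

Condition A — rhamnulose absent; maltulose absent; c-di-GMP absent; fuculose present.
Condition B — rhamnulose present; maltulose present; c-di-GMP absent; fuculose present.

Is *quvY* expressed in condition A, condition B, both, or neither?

neither

Condition A:
Rhamnulose is absent, so NolP is inactive.
Required activator NolP is absent, so *qilN* is not transcribed.
So QilN is not produced.
Required activator QilN is absent, so *gixR* is not transcribed.
So GixR is not produced.
Maltulose is absent, so HolF is inactive.
Required activator HolF is absent, so *nolV* is not transcribed.
So NolV is not produced.
c-di-GMP is absent, so SibV is inactive.
Required activator SibV is absent, so *fubV* is not transcribed.
So FubV is not produced.
Required activator FubV is absent, so *fenG* is not transcribed.
So FenG is not produced.
Fuculose is present, so QilU is inactive.
No activator is available at the *quvY* promoter, so *quvY* is not transcribed.
→ *quvY* is OFF in A.
Condition B:
Rhamnulose is present, so NolP is active.
No repressor is bound and NolP is active, so *qilN* is transcribed.
So QilN is produced and active.
No repressor is bound and QilN is active, so *gixR* is transcribed.
So GixR is produced and active.
Maltulose is present, so HolF is active.
No repressor is bound and HolF is active, so *nolV* is transcribed.
So NolV is produced and active.
c-di-GMP is absent, so SibV is inactive.
Required activator SibV is absent, so *fubV* is not transcribed.
So FubV is not produced.
With repressor NolV bound, *fenG* is not transcribed.
So FenG is not produced.
Fuculose is present, so QilU is inactive.
With repressor GixR bound, *quvY* is not transcribed.
→ *quvY* is OFF in B.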